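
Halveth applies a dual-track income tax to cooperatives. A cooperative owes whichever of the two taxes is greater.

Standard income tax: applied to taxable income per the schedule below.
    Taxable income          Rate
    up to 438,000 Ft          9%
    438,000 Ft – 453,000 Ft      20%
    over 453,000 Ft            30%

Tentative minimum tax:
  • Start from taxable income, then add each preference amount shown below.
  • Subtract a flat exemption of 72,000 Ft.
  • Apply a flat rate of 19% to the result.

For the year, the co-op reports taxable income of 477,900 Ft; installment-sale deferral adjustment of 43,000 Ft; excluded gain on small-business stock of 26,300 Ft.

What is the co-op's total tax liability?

90,288 Ft

Standard income tax:
  438,000 Ft × 9% = 39,420 Ft
  15,000 Ft × 20% = 3,000 Ft
  24,900 Ft × 30% = 7,470 Ft
  → 49,890 Ft

Tentative minimum tax:
  Adjusted income: 477,900 Ft + 43,000 Ft + 26,300 Ft = 547,200 Ft
  Less exemption 72,000 Ft → base 475,200 Ft
  475,200 Ft × 19% = 90,288 Ft

90,288 Ft > 49,890 Ft, so the tentative minimum tax is the binding amount.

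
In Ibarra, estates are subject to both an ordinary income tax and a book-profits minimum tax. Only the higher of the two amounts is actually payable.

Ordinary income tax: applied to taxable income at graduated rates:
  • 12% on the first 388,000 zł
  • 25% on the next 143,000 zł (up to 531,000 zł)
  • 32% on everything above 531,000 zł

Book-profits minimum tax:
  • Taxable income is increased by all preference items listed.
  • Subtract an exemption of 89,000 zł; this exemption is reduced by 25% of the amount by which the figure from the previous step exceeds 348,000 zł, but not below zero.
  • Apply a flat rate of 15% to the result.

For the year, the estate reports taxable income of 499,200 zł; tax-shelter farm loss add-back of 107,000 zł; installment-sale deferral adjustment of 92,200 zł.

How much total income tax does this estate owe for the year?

Book-profits minimum tax:
  Adjusted income: 499,200 zł + 107,000 zł + 92,200 zł = 698,400 zł
  Exemption: 89,000 zł − 25% × (698,400 zł − 348,000 zł) = 89,000 zł − 87,600 zł = 1,400 zł
  Base: 698,400 zł − 1,400 zł = 697,000 zł
  697,000 zł × 15% = 104,550 zł

Ordinary income tax:
  388,000 zł × 12% = 46,560 zł
  111,200 zł × 25% = 27,800 zł
  → 74,360 zł

104,550 zł > 74,360 zł, so the book-profits minimum tax is the binding amount.

104,550 zł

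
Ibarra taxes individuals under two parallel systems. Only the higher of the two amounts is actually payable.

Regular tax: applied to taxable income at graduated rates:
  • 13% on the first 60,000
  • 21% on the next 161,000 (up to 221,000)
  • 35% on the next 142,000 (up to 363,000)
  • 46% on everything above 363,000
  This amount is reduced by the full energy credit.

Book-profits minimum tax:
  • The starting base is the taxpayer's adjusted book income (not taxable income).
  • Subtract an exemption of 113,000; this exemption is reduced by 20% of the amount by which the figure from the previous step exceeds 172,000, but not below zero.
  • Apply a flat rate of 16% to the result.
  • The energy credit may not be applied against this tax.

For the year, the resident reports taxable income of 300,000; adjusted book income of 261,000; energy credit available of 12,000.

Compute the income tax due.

57,260

Regular tax:
  60,000 × 13% = 7,800
  161,000 × 21% = 33,810
  79,000 × 35% = 27,650
  → 69,260
  Less energy credit 12,000 → 57,260

Book-profits minimum tax:
  Base (adjusted book income): 261,000
  Exemption: 113,000 − 20% × (261,000 − 172,000) = 113,000 − 17,800 = 95,200
  Base: 261,000 − 95,200 = 165,800
  165,800 × 16% = 26,528

57,260 > 26,528, so the regular tax governs.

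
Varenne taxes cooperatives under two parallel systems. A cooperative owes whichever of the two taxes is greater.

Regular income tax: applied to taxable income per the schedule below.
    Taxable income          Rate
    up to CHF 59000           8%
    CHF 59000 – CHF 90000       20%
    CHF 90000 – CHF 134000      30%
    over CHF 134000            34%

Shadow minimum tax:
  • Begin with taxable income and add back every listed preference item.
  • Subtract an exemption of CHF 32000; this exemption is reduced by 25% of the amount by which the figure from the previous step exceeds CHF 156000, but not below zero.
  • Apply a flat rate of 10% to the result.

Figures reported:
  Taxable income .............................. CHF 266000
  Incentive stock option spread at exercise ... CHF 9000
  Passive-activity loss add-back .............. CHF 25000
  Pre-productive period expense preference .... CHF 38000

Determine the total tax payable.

Shadow minimum tax:
  Adjusted income: CHF 266000 + CHF 9000 + CHF 25000 + CHF 38000 = CHF 338000
  Exemption: 25% × (CHF 338000 − CHF 156000) = CHF 45500 ≥ CHF 32000, so the exemption is fully phased out
  Base: CHF 338000 − CHF 0 = CHF 338000
  CHF 338000 × 10% = CHF 33800

Regular income tax:
  CHF 59000 × 8% = CHF 4720
  CHF 31000 × 20% = CHF 6200
  CHF 44000 × 30% = CHF 13200
  CHF 132000 × 34% = CHF 44880
  → CHF 69000

CHF 69000 > CHF 33800, so the regular income tax governs.

CHF 69000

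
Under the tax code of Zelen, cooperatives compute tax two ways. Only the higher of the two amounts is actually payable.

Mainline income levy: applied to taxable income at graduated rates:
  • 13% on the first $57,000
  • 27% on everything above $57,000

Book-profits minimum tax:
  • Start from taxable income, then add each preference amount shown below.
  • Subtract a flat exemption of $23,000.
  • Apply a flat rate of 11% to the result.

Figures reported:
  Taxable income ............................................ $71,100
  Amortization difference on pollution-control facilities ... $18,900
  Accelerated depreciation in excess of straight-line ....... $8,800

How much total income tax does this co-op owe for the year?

Mainline income levy:
  $57,000 × 13% = $7,410
  $14,100 × 27% = $3,807
  → $11,217

Book-profits minimum tax:
  Adjusted income: $71,100 + $18,900 + $8,800 = $98,800
  Less exemption $23,000 → base $75,800
  $75,800 × 11% = $8,338

$11,217 > $8,338, so the mainline income levy governs.

$11,217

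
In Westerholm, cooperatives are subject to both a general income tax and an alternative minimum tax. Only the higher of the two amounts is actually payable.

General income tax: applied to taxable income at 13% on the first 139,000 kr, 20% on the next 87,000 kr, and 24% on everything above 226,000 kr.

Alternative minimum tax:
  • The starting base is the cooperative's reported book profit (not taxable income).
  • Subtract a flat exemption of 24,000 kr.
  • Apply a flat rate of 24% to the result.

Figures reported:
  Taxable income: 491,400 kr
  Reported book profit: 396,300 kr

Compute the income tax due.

99,166 kr

General income tax:
  139,000 kr × 13% = 18,070 kr
  87,000 kr × 20% = 17,400 kr
  265,400 kr × 24% = 63,696 kr
  → 99,166 kr

Alternative minimum tax:
  Base (reported book profit): 396,300 kr
  Less exemption 24,000 kr → base 372,300 kr
  372,300 kr × 24% = 89,352 kr

99,166 kr > 89,352 kr, so the general income tax governs.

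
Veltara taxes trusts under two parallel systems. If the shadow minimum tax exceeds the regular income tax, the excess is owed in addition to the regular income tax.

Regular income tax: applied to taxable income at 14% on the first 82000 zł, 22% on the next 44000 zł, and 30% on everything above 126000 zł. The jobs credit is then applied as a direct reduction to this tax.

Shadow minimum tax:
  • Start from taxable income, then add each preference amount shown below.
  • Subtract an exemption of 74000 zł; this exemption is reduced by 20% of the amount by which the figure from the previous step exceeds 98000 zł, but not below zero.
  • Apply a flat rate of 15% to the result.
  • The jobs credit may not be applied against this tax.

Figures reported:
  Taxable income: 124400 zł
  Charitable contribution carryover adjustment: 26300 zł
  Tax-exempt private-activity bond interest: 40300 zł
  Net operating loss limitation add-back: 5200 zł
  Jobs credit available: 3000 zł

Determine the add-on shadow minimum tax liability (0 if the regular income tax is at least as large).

Regular income tax:
  82000 zł × 14% = 11480 zł
  42400 zł × 22% = 9328 zł
  → 20808 zł
  Less jobs credit 3000 zł → 17808 zł

Shadow minimum tax:
  Adjusted income: 124400 zł + 26300 zł + 40300 zł + 5200 zł = 196200 zł
  Exemption: 74000 zł − 20% × (196200 zł − 98000 zł) = 74000 zł − 19640 zł = 54360 zł
  Base: 196200 zł − 54360 zł = 141840 zł
  141840 zł × 15% = 21276 zł

Excess of shadow minimum tax over regular income tax: 21276 zł − 17808 zł = 3468 zł.

3468 zł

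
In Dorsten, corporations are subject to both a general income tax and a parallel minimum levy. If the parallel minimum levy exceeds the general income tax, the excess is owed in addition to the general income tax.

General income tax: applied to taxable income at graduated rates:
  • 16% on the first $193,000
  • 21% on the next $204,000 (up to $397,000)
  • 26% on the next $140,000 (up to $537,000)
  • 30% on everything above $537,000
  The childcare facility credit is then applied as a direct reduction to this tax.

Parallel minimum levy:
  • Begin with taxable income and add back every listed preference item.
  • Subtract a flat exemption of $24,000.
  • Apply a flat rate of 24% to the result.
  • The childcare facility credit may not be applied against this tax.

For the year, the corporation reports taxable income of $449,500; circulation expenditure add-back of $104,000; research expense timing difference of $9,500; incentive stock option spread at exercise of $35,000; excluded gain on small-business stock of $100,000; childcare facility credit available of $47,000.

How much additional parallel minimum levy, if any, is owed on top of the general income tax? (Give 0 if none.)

$121,390

General income tax:
  $193,000 × 16% = $30,880
  $204,000 × 21% = $42,840
  $52,500 × 26% = $13,650
  → $87,370
  Less childcare facility credit $47,000 → $40,370

Parallel minimum levy:
  Adjusted income: $449,500 + $104,000 + $9,500 + $35,000 + $100,000 = $698,000
  Less exemption $24,000 → base $674,000
  $674,000 × 24% = $161,760

Excess of parallel minimum levy over general income tax: $161,760 − $40,370 = $121,390.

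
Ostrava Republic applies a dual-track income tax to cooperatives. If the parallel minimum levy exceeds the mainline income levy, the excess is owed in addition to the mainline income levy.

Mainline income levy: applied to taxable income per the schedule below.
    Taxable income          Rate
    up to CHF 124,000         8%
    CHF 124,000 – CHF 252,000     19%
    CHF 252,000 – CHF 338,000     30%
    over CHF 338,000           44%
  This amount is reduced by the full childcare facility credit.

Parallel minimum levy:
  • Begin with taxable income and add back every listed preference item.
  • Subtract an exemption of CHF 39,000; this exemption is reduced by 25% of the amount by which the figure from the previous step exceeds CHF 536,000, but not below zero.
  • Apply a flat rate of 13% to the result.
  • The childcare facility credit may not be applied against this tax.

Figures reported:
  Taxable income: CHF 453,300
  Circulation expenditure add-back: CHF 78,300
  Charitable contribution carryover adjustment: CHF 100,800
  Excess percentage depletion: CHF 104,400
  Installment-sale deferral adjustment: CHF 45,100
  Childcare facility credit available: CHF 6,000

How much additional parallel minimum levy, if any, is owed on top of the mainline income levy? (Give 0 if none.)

Mainline income levy:
  CHF 124,000 × 8% = CHF 9,920
  CHF 128,000 × 19% = CHF 24,320
  CHF 86,000 × 30% = CHF 25,800
  CHF 115,300 × 44% = CHF 50,732
  → CHF 110,772
  Less childcare facility credit CHF 6,000 → CHF 104,772

Parallel minimum levy:
  Adjusted income: CHF 453,300 + CHF 78,300 + CHF 100,800 + CHF 104,400 + CHF 45,100 = CHF 781,900
  Exemption: 25% × (CHF 781,900 − CHF 536,000) = CHF 61,475 ≥ CHF 39,000, so the exemption is fully phased out
  Base: CHF 781,900 − CHF 0 = CHF 781,900
  CHF 781,900 × 13% = CHF 101,647

CHF 101,647 ≤ CHF 104,772, so no add-on is due.

CHF 0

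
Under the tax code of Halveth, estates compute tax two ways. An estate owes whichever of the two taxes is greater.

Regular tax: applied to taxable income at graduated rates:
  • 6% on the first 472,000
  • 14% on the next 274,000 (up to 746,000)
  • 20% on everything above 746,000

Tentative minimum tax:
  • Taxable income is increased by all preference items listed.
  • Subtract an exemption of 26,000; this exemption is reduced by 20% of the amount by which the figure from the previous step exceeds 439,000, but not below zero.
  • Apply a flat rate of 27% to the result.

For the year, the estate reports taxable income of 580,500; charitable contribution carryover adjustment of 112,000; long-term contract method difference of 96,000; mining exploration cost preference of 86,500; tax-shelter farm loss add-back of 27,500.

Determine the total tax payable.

243,675

Regular tax:
  472,000 × 6% = 28,320
  108,500 × 14% = 15,190
  → 43,510

Tentative minimum tax:
  Adjusted income: 580,500 + 112,000 + 96,000 + 86,500 + 27,500 = 902,500
  Exemption: 20% × (902,500 − 439,000) = 92,700 ≥ 26,000, so the exemption is fully phased out
  Base: 902,500 − 0 = 902,500
  902,500 × 27% = 243,675

243,675 > 43,510, so the tentative minimum tax is the binding amount.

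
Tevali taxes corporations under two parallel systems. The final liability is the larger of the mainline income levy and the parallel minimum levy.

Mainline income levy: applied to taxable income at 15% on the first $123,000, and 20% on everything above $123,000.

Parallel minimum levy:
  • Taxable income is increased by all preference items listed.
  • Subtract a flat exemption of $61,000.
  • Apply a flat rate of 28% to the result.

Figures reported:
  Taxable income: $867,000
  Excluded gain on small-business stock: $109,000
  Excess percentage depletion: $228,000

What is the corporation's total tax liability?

Parallel minimum levy:
  Adjusted income: $867,000 + $109,000 + $228,000 = $1,204,000
  Less exemption $61,000 → base $1,143,000
  $1,143,000 × 28% = $320,040

Mainline income levy:
  $123,000 × 15% = $18,450
  $744,000 × 20% = $148,800
  → $167,250

$320,040 > $167,250, so the parallel minimum levy is the binding amount.

$320,040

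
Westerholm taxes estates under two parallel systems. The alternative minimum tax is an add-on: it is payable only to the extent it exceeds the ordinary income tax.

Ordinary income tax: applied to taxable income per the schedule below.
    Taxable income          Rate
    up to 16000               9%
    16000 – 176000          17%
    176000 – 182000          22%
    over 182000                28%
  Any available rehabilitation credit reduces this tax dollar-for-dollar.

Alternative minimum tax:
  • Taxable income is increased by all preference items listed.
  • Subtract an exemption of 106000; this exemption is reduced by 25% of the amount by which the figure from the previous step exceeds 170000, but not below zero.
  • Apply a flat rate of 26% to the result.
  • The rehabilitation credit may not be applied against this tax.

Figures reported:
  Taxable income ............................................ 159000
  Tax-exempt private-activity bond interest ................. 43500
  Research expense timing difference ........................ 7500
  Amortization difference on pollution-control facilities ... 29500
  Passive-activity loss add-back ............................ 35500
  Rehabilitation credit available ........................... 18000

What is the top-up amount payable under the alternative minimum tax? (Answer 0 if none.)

43015

Ordinary income tax:
  16000 × 9% = 1440
  143000 × 17% = 24310
  → 25750
  Less rehabilitation credit 18000 → 7750

Alternative minimum tax:
  Adjusted income: 159000 + 43500 + 7500 + 29500 + 35500 = 275000
  Exemption: 106000 − 25% × (275000 − 170000) = 106000 − 26250 = 79750
  Base: 275000 − 79750 = 195250
  195250 × 26% = 50765

Excess of alternative minimum tax over ordinary income tax: 50765 − 7750 = 43015.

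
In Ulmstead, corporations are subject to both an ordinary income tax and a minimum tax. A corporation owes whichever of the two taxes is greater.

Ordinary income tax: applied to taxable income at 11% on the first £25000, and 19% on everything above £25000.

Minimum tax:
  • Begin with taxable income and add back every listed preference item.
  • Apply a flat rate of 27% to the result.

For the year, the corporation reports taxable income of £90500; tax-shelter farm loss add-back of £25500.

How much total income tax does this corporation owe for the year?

£31320

Ordinary income tax:
  £25000 × 11% = £2750
  £65500 × 19% = £12445
  → £15195

Minimum tax:
  Adjusted income: £90500 + £25500 = £116000
  £116000 × 27% = £31320

£31320 > £15195, so the minimum tax is the binding amount.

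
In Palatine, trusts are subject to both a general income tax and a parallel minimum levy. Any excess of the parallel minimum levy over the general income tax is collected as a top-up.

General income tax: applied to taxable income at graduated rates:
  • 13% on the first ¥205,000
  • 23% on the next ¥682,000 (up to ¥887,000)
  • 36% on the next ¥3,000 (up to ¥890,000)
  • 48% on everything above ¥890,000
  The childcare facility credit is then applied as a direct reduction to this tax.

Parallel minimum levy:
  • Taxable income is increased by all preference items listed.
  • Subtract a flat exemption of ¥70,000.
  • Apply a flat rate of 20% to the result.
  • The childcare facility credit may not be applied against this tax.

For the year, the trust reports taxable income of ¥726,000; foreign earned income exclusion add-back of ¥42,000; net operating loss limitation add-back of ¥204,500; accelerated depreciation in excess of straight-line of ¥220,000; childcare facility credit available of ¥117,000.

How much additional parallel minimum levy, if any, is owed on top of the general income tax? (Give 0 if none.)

¥195,020

Parallel minimum levy:
  Adjusted income: ¥726,000 + ¥42,000 + ¥204,500 + ¥220,000 = ¥1,192,500
  Less exemption ¥70,000 → base ¥1,122,500
  ¥1,122,500 × 20% = ¥224,500

General income tax:
  ¥205,000 × 13% = ¥26,650
  ¥521,000 × 23% = ¥119,830
  → ¥146,480
  Less childcare facility credit ¥117,000 → ¥29,480

Excess of parallel minimum levy over general income tax: ¥224,500 − ¥29,480 = ¥195,020.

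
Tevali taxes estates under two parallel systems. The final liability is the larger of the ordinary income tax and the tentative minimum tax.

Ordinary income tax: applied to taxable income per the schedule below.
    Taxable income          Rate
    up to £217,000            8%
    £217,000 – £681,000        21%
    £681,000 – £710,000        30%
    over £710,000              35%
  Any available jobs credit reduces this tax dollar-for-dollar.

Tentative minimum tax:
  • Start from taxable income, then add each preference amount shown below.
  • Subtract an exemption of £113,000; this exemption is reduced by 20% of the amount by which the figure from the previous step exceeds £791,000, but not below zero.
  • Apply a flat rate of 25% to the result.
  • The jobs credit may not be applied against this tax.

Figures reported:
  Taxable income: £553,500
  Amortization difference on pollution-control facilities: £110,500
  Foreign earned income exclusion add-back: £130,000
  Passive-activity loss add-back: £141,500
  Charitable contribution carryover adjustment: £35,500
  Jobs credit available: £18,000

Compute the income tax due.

£223,500

Tentative minimum tax:
  Adjusted income: £553,500 + £110,500 + £130,000 + £141,500 + £35,500 = £971,000
  Exemption: £113,000 − 20% × (£971,000 − £791,000) = £113,000 − £36,000 = £77,000
  Base: £971,000 − £77,000 = £894,000
  £894,000 × 25% = £223,500

Ordinary income tax:
  £217,000 × 8% = £17,360
  £336,500 × 21% = £70,665
  → £88,025
  Less jobs credit £18,000 → £70,025

£223,500 > £70,025, so the tentative minimum tax is the binding amount.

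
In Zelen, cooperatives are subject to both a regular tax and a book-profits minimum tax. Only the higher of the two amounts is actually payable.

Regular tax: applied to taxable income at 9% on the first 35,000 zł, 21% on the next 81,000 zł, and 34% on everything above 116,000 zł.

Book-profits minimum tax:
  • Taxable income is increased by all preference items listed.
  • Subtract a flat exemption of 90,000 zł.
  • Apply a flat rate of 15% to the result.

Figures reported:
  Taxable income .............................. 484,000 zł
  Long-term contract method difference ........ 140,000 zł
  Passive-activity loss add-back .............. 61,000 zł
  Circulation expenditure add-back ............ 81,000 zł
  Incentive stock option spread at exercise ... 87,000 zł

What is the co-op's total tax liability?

Regular tax:
  35,000 zł × 9% = 3,150 zł
  81,000 zł × 21% = 17,010 zł
  368,000 zł × 34% = 125,120 zł
  → 145,280 zł

Book-profits minimum tax:
  Adjusted income: 484,000 zł + 140,000 zł + 61,000 zł + 81,000 zł + 87,000 zł = 853,000 zł
  Less exemption 90,000 zł → base 763,000 zł
  763,000 zł × 15% = 114,450 zł

145,280 zł > 114,450 zł, so the regular tax governs.

145,280 zł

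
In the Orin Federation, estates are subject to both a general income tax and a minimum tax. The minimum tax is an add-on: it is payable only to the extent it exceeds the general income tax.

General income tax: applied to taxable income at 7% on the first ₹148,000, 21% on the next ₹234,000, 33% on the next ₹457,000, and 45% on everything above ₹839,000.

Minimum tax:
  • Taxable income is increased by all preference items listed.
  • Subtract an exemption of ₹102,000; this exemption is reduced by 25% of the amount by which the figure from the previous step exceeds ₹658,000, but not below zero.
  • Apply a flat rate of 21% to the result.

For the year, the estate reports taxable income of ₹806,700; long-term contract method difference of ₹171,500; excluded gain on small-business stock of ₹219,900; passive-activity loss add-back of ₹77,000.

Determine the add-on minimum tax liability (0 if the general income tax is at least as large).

General income tax:
  ₹148,000 × 7% = ₹10,360
  ₹234,000 × 21% = ₹49,140
  ₹424,700 × 33% = ₹140,151
  → ₹199,651

Minimum tax:
  Adjusted income: ₹806,700 + ₹171,500 + ₹219,900 + ₹77,000 = ₹1,275,100
  Exemption: 25% × (₹1,275,100 − ₹658,000) = ₹154,275 ≥ ₹102,000, so the exemption is fully phased out
  Base: ₹1,275,100 − ₹0 = ₹1,275,100
  ₹1,275,100 × 21% = ₹267,771

Excess of minimum tax over general income tax: ₹267,771 − ₹199,651 = ₹68,120.

₹68,120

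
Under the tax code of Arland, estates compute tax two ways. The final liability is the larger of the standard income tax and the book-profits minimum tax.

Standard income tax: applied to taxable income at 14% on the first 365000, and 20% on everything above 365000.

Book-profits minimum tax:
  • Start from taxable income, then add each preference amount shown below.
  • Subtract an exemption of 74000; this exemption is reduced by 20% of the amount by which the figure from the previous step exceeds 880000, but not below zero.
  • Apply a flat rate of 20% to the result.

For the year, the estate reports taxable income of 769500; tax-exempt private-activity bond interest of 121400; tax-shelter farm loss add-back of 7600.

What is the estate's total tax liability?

Book-profits minimum tax:
  Adjusted income: 769500 + 121400 + 7600 = 898500
  Exemption: 74000 − 20% × (898500 − 880000) = 74000 − 3700 = 70300
  Base: 898500 − 70300 = 828200
  828200 × 20% = 165640

Standard income tax:
  365000 × 14% = 51100
  404500 × 20% = 80900
  → 132000

165640 > 132000, so the book-profits minimum tax is the binding amount.

165640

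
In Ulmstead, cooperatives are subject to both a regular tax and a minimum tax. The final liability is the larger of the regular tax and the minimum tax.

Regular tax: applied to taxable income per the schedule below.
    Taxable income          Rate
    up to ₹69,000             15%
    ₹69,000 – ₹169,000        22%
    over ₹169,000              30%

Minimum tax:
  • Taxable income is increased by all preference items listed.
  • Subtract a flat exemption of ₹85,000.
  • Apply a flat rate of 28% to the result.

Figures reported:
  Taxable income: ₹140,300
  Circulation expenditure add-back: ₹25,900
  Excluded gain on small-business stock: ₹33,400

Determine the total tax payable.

Regular tax:
  ₹69,000 × 15% = ₹10,350
  ₹71,300 × 22% = ₹15,686
  → ₹26,036

Minimum tax:
  Adjusted income: ₹140,300 + ₹25,900 + ₹33,400 = ₹199,600
  Less exemption ₹85,000 → base ₹114,600
  ₹114,600 × 28% = ₹32,088

₹32,088 > ₹26,036, so the minimum tax is the binding amount.

₹32,088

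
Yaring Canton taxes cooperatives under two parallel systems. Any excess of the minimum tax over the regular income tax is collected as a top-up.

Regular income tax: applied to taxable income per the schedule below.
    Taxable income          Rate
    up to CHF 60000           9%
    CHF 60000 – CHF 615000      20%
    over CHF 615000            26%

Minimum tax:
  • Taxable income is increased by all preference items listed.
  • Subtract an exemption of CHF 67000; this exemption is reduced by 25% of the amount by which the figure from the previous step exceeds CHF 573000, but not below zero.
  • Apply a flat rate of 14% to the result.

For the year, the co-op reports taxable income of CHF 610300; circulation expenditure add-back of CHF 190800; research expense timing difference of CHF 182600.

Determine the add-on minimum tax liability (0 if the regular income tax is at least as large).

CHF 22258

Minimum tax:
  Adjusted income: CHF 610300 + CHF 190800 + CHF 182600 = CHF 983700
  Exemption: 25% × (CHF 983700 − CHF 573000) = CHF 102675 ≥ CHF 67000, so the exemption is fully phased out
  Base: CHF 983700 − CHF 0 = CHF 983700
  CHF 983700 × 14% = CHF 137718

Regular income tax:
  CHF 60000 × 9% = CHF 5400
  CHF 550300 × 20% = CHF 110060
  → CHF 115460

Excess of minimum tax over regular income tax: CHF 137718 − CHF 115460 = CHF 22258.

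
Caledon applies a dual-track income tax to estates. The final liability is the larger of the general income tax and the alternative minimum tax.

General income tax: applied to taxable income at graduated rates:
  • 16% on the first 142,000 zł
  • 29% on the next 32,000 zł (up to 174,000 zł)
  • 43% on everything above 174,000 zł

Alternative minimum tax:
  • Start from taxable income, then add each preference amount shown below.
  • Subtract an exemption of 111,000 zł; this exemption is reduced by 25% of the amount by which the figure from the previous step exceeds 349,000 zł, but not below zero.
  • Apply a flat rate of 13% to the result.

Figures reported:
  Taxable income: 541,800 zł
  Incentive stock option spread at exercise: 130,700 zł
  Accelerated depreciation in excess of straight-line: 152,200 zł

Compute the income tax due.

190,154 zł

Alternative minimum tax:
  Adjusted income: 541,800 zł + 130,700 zł + 152,200 zł = 824,700 zł
  Exemption: 25% × (824,700 zł − 349,000 zł) = 118,925 zł ≥ 111,000 zł, so the exemption is fully phased out
  Base: 824,700 zł − 0 zł = 824,700 zł
  824,700 zł × 13% = 107,211 zł

General income tax:
  142,000 zł × 16% = 22,720 zł
  32,000 zł × 29% = 9,280 zł
  367,800 zł × 43% = 158,154 zł
  → 190,154 zł

190,154 zł > 107,211 zł, so the general income tax governs.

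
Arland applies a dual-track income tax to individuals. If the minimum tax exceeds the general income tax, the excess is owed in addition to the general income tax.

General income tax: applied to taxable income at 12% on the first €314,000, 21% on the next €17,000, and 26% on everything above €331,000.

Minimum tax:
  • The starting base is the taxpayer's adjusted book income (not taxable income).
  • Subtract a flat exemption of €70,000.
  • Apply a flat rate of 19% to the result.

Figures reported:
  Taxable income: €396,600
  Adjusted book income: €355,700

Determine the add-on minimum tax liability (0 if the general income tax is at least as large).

€0

Minimum tax:
  Base (adjusted book income): €355,700
  Less exemption €70,000 → base €285,700
  €285,700 × 19% = €54,283

General income tax:
  €314,000 × 12% = €37,680
  €17,000 × 21% = €3,570
  €65,600 × 26% = €17,056
  → €58,306

€54,283 ≤ €58,306, so no add-on is due.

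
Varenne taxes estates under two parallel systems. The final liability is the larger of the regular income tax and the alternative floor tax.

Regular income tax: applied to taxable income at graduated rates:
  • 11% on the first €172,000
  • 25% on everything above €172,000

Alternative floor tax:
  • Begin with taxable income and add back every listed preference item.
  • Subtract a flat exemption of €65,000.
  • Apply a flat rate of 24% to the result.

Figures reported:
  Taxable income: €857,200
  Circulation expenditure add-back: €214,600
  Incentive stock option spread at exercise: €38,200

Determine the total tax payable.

Alternative floor tax:
  Adjusted income: €857,200 + €214,600 + €38,200 = €1,110,000
  Less exemption €65,000 → base €1,045,000
  €1,045,000 × 24% = €250,800

Regular income tax:
  €172,000 × 11% = €18,920
  €685,200 × 25% = €171,300
  → €190,220

€250,800 > €190,220, so the alternative floor tax is the binding amount.

€250,800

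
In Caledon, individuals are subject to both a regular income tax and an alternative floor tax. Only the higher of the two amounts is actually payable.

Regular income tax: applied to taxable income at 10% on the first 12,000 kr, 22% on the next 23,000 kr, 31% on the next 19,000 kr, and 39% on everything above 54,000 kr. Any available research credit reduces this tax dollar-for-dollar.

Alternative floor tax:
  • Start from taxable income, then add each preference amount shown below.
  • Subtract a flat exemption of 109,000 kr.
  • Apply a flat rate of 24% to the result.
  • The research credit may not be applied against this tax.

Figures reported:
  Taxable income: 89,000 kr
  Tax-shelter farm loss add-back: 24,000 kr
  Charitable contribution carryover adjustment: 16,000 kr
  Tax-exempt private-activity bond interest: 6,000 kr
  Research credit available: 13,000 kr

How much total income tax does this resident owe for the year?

12,800 kr

Alternative floor tax:
  Adjusted income: 89,000 kr + 24,000 kr + 16,000 kr + 6,000 kr = 135,000 kr
  Less exemption 109,000 kr → base 26,000 kr
  26,000 kr × 24% = 6,240 kr

Regular income tax:
  12,000 kr × 10% = 1,200 kr
  23,000 kr × 22% = 5,060 kr
  19,000 kr × 31% = 5,890 kr
  35,000 kr × 39% = 13,650 kr
  → 25,800 kr
  Less research credit 13,000 kr → 12,800 kr

12,800 kr > 6,240 kr, so the regular income tax governs.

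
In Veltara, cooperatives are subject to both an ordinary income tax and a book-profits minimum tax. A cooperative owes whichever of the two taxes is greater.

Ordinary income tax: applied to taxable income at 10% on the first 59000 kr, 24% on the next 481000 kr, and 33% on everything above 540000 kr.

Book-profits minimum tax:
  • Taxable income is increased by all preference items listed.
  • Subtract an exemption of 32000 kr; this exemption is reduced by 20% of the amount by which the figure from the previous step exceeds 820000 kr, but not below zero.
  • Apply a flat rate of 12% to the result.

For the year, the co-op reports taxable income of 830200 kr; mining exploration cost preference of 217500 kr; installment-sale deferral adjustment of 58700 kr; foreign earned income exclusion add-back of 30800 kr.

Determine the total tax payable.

Book-profits minimum tax:
  Adjusted income: 830200 kr + 217500 kr + 58700 kr + 30800 kr = 1137200 kr
  Exemption: 20% × (1137200 kr − 820000 kr) = 63440 kr ≥ 32000 kr, so the exemption is fully phased out
  Base: 1137200 kr − 0 kr = 1137200 kr
  1137200 kr × 12% = 136464 kr

Ordinary income tax:
  59000 kr × 10% = 5900 kr
  481000 kr × 24% = 115440 kr
  290200 kr × 33% = 95766 kr
  → 217106 kr

217106 kr > 136464 kr, so the ordinary income tax governs.

217106 kr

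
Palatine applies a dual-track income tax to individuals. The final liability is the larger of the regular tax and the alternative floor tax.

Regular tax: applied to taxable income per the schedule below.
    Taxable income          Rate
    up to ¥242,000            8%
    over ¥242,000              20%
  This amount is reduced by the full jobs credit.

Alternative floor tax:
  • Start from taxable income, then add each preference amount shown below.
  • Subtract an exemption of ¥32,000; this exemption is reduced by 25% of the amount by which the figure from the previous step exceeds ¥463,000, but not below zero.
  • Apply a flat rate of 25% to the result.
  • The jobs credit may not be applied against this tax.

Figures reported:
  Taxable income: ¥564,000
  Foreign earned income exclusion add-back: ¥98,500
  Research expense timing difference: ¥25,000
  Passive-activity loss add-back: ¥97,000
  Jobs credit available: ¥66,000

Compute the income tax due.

¥196,125

Alternative floor tax:
  Adjusted income: ¥564,000 + ¥98,500 + ¥25,000 + ¥97,000 = ¥784,500
  Exemption: 25% × (¥784,500 − ¥463,000) = ¥80,375 ≥ ¥32,000, so the exemption is fully phased out
  Base: ¥784,500 − ¥0 = ¥784,500
  ¥784,500 × 25% = ¥196,125

Regular tax:
  ¥242,000 × 8% = ¥19,360
  ¥322,000 × 20% = ¥64,400
  → ¥83,760
  Less jobs credit ¥66,000 → ¥17,760

¥196,125 > ¥17,760, so the alternative floor tax is the binding amount.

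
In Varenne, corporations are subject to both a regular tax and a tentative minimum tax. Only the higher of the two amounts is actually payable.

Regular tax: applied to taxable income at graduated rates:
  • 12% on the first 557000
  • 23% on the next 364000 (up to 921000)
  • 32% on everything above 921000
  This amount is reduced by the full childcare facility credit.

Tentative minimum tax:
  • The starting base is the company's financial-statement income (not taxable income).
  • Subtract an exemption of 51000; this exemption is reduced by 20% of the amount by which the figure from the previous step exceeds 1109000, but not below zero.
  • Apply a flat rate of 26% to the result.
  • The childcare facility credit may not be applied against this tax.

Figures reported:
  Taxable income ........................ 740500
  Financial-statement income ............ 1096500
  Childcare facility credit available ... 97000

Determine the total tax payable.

271830

Tentative minimum tax:
  Base (financial-statement income): 1096500
  Exemption: 1096500 ≤ 1109000, so full 51000 applies
  Base: 1096500 − 51000 = 1045500
  1045500 × 26% = 271830

Regular tax:
  557000 × 12% = 66840
  183500 × 23% = 42205
  → 109045
  Less childcare facility credit 97000 → 12045

271830 > 12045, so the tentative minimum tax is the binding amount.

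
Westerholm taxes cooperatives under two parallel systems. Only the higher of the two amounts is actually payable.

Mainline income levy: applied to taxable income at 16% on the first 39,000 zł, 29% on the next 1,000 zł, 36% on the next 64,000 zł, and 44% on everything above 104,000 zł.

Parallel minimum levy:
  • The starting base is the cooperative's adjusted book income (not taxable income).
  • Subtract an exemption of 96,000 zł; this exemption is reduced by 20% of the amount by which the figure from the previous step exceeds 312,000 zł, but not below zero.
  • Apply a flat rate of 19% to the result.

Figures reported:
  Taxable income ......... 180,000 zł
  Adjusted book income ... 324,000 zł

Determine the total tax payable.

63,010 zł

Mainline income levy:
  39,000 zł × 16% = 6,240 zł
  1,000 zł × 29% = 290 zł
  64,000 zł × 36% = 23,040 zł
  76,000 zł × 44% = 33,440 zł
  → 63,010 zł

Parallel minimum levy:
  Base (adjusted book income): 324,000 zł
  Exemption: 96,000 zł − 20% × (324,000 zł − 312,000 zł) = 96,000 zł − 2,400 zł = 93,600 zł
  Base: 324,000 zł − 93,600 zł = 230,400 zł
  230,400 zł × 19% = 43,776 zł

63,010 zł > 43,776 zł, so the mainline income levy governs.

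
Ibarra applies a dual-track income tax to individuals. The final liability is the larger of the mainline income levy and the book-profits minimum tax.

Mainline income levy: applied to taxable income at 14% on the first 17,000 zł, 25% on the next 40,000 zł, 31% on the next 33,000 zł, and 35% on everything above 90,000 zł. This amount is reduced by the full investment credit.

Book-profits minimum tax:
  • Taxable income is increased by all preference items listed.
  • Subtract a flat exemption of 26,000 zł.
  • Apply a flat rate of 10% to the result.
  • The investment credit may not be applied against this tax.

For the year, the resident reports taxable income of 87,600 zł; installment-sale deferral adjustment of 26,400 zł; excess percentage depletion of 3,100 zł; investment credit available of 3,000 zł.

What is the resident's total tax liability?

18,866 zł

Book-profits minimum tax:
  Adjusted income: 87,600 zł + 26,400 zł + 3,100 zł = 117,100 zł
  Less exemption 26,000 zł → base 91,100 zł
  91,100 zł × 10% = 9,110 zł

Mainline income levy:
  17,000 zł × 14% = 2,380 zł
  40,000 zł × 25% = 10,000 zł
  30,600 zł × 31% = 9,486 zł
  → 21,866 zł
  Less investment credit 3,000 zł → 18,866 zł

18,866 zł > 9,110 zł, so the mainline income levy governs.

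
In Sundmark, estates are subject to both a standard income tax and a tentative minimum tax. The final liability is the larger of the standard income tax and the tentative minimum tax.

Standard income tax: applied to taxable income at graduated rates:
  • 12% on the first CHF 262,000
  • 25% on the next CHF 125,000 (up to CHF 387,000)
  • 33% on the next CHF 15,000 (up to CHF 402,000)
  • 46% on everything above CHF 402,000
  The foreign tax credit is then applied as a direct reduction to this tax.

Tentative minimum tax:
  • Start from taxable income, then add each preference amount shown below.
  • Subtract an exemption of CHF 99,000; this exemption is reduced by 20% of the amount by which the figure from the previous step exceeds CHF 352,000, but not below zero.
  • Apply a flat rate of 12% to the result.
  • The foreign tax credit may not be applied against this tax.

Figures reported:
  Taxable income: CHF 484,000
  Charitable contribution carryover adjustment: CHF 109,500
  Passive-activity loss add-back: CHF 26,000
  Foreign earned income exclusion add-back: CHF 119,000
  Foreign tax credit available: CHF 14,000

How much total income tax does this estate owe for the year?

CHF 91,360

Standard income tax:
  CHF 262,000 × 12% = CHF 31,440
  CHF 125,000 × 25% = CHF 31,250
  CHF 15,000 × 33% = CHF 4,950
  CHF 82,000 × 46% = CHF 37,720
  → CHF 105,360
  Less foreign tax credit CHF 14,000 → CHF 91,360

Tentative minimum tax:
  Adjusted income: CHF 484,000 + CHF 109,500 + CHF 26,000 + CHF 119,000 = CHF 738,500
  Exemption: CHF 99,000 − 20% × (CHF 738,500 − CHF 352,000) = CHF 99,000 − CHF 77,300 = CHF 21,700
  Base: CHF 738,500 − CHF 21,700 = CHF 716,800
  CHF 716,800 × 12% = CHF 86,016

CHF 91,360 > CHF 86,016, so the standard income tax governs.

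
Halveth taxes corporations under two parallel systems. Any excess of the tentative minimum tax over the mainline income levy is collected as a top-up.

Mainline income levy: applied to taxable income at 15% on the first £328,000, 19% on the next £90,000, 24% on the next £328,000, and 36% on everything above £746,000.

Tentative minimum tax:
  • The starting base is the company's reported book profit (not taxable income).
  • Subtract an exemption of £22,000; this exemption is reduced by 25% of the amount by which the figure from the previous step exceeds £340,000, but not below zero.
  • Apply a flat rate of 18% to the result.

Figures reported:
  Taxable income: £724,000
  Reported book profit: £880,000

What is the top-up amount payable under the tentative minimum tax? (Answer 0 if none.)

Mainline income levy:
  £328,000 × 15% = £49,200
  £90,000 × 19% = £17,100
  £306,000 × 24% = £73,440
  → £139,740

Tentative minimum tax:
  Base (reported book profit): £880,000
  Exemption: 25% × (£880,000 − £340,000) = £135,000 ≥ £22,000, so the exemption is fully phased out
  Base: £880,000 − £0 = £880,000
  £880,000 × 18% = £158,400

Excess of tentative minimum tax over mainline income levy: £158,400 − £139,740 = £18,660.

£18,660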